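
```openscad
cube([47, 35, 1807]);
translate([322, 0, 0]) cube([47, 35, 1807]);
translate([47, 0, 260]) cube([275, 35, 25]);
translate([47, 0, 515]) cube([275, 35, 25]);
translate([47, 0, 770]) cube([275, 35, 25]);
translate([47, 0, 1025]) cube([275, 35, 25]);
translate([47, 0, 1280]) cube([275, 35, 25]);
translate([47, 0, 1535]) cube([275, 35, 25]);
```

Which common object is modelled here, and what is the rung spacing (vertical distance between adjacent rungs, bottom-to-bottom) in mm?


A ladder. The rung spacing is 255 mm.

Two tall 47×35 posts with 6 short bars between them — a ladder. Adjacent rungs sit at z = 260 and z = 515, so the spacing is 515 − 260 = 255 mm.


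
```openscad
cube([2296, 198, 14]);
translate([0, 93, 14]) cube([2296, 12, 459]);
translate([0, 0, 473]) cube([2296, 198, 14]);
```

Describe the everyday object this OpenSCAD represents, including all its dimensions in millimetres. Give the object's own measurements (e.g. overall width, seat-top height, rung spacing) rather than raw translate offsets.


An I-beam lying along x, 2296 mm long. Overall section height 487 mm. Two flanges 198 mm wide (y) and 14 mm thick, one on the floor and one at the top; a web 12 mm thick runs between them, centred on the flange width.


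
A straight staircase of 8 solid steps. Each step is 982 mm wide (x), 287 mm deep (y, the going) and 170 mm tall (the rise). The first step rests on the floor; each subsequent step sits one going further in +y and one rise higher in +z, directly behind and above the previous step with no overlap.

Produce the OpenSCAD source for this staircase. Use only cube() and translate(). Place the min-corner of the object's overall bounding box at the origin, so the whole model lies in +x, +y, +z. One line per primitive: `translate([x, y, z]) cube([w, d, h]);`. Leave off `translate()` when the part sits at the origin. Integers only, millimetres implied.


cube([982, 287, 170]);
translate([0, 287, 170]) cube([982, 287, 170]);
translate([0, 574, 340]) cube([982, 287, 170]);
translate([0, 861, 510]) cube([982, 287, 170]);
translate([0, 1148, 680]) cube([982, 287, 170]);
translate([0, 1435, 850]) cube([982, 287, 170]);
translate([0, 1722, 1020]) cube([982, 287, 170]);
translate([0, 2009, 1190]) cube([982, 287, 170]);


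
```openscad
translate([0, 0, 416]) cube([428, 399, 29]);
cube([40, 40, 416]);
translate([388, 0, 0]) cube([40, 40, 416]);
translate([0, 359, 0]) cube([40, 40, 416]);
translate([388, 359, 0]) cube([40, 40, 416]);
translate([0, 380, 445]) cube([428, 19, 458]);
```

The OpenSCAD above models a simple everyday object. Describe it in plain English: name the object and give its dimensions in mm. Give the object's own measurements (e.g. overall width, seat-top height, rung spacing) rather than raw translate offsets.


A chair. The seat is a 428×399×29 mm slab with its top at z = 445 mm, on four 40×40 mm corner legs (flush with the seat edges, standing on z = 0). A flat backrest 19 mm thick, 458 mm tall, spans the full seat width and rises from the seat top along its +y edge, rear face flush with the rear of the seat.


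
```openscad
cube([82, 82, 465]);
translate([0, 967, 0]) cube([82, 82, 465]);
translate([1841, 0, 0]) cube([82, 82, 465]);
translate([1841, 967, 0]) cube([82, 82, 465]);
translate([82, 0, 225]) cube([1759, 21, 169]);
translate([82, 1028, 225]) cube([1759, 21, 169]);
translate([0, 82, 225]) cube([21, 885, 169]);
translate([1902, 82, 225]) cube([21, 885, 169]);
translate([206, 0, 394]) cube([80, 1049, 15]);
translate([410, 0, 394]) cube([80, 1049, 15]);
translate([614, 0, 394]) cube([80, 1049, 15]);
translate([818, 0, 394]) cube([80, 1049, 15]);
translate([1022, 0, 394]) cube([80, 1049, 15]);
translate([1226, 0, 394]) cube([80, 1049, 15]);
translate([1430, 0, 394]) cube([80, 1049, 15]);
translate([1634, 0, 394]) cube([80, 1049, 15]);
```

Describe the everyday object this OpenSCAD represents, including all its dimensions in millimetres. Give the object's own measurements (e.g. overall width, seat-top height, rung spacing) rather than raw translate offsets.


A bed frame 1923 mm long (x) by 1049 mm wide (y). Four 82×82 mm corner posts, 465 mm tall, at the corners of the footprint. Four rails of 21 mm thickness and 169 mm height run between adjacent posts with their undersides at z = 225 mm, their outer faces flush with the outside of the frame (the two x-running rails run between the posts' inner faces; the two y-running rails run between the posts' inner faces). 8 slats, each 80 mm wide (x) and 15 mm thick, lie across the top of the two x-running rails, running the full 1049 mm width of the frame in y; along x they sit between the end posts with a 124 mm gap after the −x posts and between neighbouring slats, leaving 127 mm before the +x posts.


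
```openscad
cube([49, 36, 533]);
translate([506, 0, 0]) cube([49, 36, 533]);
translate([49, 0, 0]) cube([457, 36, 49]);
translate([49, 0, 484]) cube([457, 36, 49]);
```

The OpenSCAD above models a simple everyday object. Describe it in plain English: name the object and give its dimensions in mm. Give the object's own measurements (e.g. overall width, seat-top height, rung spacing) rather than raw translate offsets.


A rectangular picture frame lying in the x–z plane (depth along y). The opening is 457 mm wide (x) by 435 mm tall (z), surrounded by a border 49 mm wide on all four sides. The frame is 36 mm deep and is made of two full-height vertical stiles with two horizontal rails fitted between them.


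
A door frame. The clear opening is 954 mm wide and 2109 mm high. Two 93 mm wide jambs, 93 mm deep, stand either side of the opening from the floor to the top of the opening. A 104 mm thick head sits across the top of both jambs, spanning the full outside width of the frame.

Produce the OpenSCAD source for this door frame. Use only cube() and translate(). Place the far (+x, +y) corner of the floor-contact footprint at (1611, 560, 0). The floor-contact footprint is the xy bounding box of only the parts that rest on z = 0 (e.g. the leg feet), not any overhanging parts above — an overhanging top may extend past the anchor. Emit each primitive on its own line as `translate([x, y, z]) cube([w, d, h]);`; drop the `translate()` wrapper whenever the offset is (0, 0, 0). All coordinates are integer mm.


translate([471, 467, 0]) cube([93, 93, 2109]);
translate([1518, 467, 0]) cube([93, 93, 2109]);
translate([471, 467, 2109]) cube([1140, 93, 104]);


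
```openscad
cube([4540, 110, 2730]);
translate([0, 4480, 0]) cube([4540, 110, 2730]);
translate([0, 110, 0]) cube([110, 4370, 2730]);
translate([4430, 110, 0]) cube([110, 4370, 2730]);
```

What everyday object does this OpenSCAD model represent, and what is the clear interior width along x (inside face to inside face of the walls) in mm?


A house (or room) frame. The interior width is 4320 mm.

Four 2730 mm walls enclosing a rectangle with no floor or roof — a room or house frame. Outside width is 4540 mm and wall thickness is 110 mm, so the interior width is 4540 − 2 × 110 = 4320 mm.


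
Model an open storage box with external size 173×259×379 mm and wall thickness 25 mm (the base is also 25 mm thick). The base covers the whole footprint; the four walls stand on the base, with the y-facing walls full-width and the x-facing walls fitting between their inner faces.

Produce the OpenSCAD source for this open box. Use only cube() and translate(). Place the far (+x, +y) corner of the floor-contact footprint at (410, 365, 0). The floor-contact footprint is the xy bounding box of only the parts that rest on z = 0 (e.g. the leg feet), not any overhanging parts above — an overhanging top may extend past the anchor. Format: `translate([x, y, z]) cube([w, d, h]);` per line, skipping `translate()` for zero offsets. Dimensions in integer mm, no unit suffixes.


translate([237, 106, 0]) cube([173, 259, 25]);
translate([237, 106, 25]) cube([173, 25, 354]);
translate([237, 340, 25]) cube([173, 25, 354]);
translate([237, 131, 25]) cube([25, 209, 354]);
translate([385, 131, 25]) cube([25, 209, 354]);


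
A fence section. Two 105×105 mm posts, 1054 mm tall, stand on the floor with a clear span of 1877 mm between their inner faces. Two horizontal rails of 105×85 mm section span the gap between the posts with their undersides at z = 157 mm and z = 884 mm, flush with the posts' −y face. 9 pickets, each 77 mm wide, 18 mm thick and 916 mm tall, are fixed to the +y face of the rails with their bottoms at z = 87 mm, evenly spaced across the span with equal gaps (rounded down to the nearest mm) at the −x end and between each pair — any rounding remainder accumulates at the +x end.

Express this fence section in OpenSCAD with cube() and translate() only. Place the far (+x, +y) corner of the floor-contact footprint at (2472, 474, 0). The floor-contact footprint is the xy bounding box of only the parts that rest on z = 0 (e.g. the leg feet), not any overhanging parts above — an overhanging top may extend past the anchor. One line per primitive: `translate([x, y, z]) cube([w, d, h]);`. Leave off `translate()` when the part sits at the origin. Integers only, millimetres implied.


translate([385, 369, 0]) cube([105, 105, 1054]);
translate([2367, 369, 0]) cube([105, 105, 1054]);
translate([490, 369, 157]) cube([1877, 105, 85]);
translate([490, 369, 884]) cube([1877, 105, 85]);
translate([608, 474, 87]) cube([77, 18, 916]);
translate([803, 474, 87]) cube([77, 18, 916]);
translate([998, 474, 87]) cube([77, 18, 916]);
translate([1193, 474, 87]) cube([77, 18, 916]);
translate([1388, 474, 87]) cube([77, 18, 916]);
translate([1583, 474, 87]) cube([77, 18, 916]);
translate([1778, 474, 87]) cube([77, 18, 916]);
translate([1973, 474, 87]) cube([77, 18, 916]);
translate([2168, 474, 87]) cube([77, 18, 916]);


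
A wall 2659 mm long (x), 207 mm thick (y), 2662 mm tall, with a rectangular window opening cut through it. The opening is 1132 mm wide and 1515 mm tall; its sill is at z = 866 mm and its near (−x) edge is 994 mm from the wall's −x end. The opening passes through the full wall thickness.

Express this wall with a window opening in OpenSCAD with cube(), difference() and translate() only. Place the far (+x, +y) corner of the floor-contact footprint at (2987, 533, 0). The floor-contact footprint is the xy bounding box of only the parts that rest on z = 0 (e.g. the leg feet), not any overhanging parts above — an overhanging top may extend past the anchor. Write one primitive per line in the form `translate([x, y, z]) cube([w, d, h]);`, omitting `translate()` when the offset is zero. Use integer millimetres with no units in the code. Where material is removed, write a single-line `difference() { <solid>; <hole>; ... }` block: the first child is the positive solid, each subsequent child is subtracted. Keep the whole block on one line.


difference() { translate([328, 326, 0]) cube([2659, 207, 2662]); translate([1322, 326, 866]) cube([1132, 207, 1515]); }


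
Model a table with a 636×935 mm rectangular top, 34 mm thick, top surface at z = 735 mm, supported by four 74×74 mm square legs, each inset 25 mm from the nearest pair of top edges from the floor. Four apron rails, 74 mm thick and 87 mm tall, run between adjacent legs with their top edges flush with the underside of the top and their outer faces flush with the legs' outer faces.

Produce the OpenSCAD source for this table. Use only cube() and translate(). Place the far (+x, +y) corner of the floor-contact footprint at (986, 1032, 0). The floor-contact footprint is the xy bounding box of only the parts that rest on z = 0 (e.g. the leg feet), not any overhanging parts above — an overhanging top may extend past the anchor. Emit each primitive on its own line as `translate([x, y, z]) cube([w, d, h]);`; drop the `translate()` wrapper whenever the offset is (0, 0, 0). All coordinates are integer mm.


translate([375, 122, 701]) cube([636, 935, 34]);
translate([400, 147, 0]) cube([74, 74, 701]);
translate([912, 147, 0]) cube([74, 74, 701]);
translate([400, 958, 0]) cube([74, 74, 701]);
translate([912, 958, 0]) cube([74, 74, 701]);
translate([474, 147, 614]) cube([438, 74, 87]);
translate([474, 958, 614]) cube([438, 74, 87]);
translate([400, 221, 614]) cube([74, 737, 87]);
translate([912, 221, 614]) cube([74, 737, 87]);


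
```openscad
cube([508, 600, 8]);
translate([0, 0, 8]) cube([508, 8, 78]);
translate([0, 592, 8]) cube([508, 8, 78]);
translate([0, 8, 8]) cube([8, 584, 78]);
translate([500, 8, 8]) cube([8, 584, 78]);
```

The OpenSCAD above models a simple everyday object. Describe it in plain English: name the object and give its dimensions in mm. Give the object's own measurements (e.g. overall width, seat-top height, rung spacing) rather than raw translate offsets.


An open-topped rectangular box: outside dimensions 508×600×86 mm, with a uniform wall and base thickness of 8 mm. The base is a full 508×600 slab on the floor; four walls sit on top of the base. The front and back walls (the −y and +y sides) span the full width; the two side walls fit between them.


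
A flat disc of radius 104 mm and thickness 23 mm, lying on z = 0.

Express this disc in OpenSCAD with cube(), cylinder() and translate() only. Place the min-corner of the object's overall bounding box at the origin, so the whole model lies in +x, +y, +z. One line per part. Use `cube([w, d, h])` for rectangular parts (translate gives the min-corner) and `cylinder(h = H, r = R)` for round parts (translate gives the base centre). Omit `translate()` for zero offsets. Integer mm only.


translate([104, 104, 0]) cylinder(h = 23, r = 104);


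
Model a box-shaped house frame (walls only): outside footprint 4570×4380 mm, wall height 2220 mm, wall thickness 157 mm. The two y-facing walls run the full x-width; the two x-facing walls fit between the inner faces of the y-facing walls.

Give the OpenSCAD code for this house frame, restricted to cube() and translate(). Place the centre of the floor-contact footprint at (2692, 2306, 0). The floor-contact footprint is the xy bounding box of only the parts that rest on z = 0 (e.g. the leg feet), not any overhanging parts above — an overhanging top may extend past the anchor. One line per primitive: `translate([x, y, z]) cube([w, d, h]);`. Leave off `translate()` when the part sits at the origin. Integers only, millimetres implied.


translate([407, 116, 0]) cube([4570, 157, 2220]);
translate([407, 4339, 0]) cube([4570, 157, 2220]);
translate([407, 273, 0]) cube([157, 4066, 2220]);
translate([4820, 273, 0]) cube([157, 4066, 2220]);


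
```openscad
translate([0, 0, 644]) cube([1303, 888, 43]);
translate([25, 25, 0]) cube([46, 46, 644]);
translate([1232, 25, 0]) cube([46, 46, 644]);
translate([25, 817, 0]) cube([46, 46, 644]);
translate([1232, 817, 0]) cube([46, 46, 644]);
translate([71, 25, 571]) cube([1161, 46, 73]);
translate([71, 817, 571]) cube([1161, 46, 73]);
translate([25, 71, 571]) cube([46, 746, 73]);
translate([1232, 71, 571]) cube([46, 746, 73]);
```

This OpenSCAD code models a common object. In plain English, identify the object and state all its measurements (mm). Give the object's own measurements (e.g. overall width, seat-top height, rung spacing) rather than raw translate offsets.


A rectangular dining table. The top is 1303×888×43 mm with its upper surface at z = 687 mm. It stands on four 46×46 mm square legs, each inset 25 mm from the nearest pair of top edges, running from the floor to the underside of the top. Four apron rails, 46 mm thick and 73 mm tall, run between adjacent legs with their top edges flush with the underside of the top and their outer faces flush with the legs' outer faces.


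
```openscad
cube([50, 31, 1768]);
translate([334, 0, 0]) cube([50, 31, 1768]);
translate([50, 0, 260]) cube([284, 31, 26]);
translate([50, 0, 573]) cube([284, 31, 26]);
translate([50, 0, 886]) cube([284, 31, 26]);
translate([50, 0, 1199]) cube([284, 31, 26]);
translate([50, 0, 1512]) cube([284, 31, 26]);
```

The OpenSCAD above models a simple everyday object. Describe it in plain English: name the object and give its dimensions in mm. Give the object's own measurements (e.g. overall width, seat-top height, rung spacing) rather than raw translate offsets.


A straight ladder. Two 50×31 mm vertical rails, 1768 mm tall, stand 384 mm apart (outside-to-outside) with their front faces coplanar on the −y side. 5 rungs, each 31 mm deep and 26 mm tall, span between the inner faces of the rails, front faces flush with the rails. The lowest rung's underside is at z = 260 mm and rungs are spaced 313 mm apart (underside to underside).


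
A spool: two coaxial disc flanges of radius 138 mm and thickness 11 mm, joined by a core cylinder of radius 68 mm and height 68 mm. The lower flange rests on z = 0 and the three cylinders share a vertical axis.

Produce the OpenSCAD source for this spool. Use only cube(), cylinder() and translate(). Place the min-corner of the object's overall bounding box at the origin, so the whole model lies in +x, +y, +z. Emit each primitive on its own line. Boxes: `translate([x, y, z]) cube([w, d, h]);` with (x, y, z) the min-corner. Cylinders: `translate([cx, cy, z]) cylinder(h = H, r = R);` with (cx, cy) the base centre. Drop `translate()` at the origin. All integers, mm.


translate([138, 138, 0]) cylinder(h = 11, r = 138);
translate([138, 138, 11]) cylinder(h = 68, r = 68);
translate([138, 138, 79]) cylinder(h = 11, r = 138);


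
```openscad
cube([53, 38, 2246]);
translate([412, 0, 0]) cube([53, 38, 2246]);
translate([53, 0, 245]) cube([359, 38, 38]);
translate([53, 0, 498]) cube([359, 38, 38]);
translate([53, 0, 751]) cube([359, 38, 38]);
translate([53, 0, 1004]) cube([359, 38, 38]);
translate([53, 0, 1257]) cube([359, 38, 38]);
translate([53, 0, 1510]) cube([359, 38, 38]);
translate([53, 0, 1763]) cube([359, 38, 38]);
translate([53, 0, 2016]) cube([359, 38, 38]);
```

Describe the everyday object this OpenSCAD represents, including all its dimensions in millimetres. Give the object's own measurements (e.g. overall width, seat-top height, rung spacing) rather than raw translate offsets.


A straight ladder. Two 53×38 mm vertical rails, 2246 mm tall, stand 465 mm apart (outside-to-outside) with their front faces coplanar on the −y side. 8 rungs, each 38 mm deep and 38 mm tall, span between the inner faces of the rails, front faces flush with the rails. The lowest rung's underside is at z = 245 mm and rungs are spaced 253 mm apart (underside to underside).


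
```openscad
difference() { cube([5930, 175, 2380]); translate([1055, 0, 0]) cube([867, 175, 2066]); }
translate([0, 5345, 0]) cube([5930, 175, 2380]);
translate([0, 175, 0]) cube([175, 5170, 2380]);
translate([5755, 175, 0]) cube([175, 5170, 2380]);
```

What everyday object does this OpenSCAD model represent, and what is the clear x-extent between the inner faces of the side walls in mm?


A single room. The interior width is 5580 mm.

Four walls enclosing a rectangle with a door in the front wall — a room. Outside width 5930 minus two 175 mm walls gives 5580 mm.


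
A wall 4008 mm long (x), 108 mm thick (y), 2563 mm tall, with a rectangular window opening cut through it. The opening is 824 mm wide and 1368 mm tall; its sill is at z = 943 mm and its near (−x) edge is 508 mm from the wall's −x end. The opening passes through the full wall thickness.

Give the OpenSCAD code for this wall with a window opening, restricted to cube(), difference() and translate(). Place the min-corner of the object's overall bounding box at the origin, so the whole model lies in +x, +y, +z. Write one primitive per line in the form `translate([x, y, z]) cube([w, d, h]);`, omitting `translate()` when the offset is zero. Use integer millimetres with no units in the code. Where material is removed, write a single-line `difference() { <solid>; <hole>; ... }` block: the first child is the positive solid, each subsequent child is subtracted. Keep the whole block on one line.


difference() { cube([4008, 108, 2563]); translate([508, 0, 943]) cube([824, 108, 1368]); }


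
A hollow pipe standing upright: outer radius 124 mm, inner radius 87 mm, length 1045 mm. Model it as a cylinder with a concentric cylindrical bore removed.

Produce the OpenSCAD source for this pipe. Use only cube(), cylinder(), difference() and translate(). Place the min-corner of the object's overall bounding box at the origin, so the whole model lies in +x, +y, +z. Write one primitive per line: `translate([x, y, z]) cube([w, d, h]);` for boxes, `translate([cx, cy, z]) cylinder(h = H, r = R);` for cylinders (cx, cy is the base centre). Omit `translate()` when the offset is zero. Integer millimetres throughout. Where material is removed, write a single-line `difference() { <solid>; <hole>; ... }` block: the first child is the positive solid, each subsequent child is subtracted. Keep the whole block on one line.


difference() { translate([124, 124, 0]) cylinder(h = 1045, r = 124); translate([124, 124, 0]) cylinder(h = 1045, r = 87); }


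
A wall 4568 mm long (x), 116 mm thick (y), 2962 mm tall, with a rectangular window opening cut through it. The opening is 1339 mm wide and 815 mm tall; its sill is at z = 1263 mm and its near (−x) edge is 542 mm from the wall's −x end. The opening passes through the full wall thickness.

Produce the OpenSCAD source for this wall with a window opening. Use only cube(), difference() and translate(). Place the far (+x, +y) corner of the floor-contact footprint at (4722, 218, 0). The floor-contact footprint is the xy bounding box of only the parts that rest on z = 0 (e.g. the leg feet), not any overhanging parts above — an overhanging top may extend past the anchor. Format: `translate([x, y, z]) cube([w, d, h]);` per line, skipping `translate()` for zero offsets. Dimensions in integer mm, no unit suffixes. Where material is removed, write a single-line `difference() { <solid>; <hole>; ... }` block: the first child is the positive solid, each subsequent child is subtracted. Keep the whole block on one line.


difference() { translate([154, 102, 0]) cube([4568, 116, 2962]); translate([696, 102, 1263]) cube([1339, 116, 815]); }


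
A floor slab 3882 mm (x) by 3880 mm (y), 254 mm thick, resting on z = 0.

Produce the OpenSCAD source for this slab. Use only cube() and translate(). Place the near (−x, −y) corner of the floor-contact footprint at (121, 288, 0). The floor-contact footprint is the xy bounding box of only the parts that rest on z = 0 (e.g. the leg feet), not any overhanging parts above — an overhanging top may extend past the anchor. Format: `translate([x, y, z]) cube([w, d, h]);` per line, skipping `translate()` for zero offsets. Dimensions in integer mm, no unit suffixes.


translate([121, 288, 0]) cube([3882, 3880, 254]);


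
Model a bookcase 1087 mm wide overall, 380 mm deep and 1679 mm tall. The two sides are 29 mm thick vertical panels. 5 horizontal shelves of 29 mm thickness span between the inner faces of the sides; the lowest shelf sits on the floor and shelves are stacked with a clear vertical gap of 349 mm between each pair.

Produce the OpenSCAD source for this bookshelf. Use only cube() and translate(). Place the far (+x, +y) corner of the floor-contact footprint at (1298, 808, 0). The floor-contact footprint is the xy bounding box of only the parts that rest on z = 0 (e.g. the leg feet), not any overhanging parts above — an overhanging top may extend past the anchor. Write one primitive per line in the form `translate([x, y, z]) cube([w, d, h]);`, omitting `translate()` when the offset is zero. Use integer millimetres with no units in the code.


translate([211, 428, 0]) cube([29, 380, 1679]);
translate([1269, 428, 0]) cube([29, 380, 1679]);
translate([240, 428, 0]) cube([1029, 380, 29]);
translate([240, 428, 378]) cube([1029, 380, 29]);
translate([240, 428, 756]) cube([1029, 380, 29]);
translate([240, 428, 1134]) cube([1029, 380, 29]);
translate([240, 428, 1512]) cube([1029, 380, 29]);


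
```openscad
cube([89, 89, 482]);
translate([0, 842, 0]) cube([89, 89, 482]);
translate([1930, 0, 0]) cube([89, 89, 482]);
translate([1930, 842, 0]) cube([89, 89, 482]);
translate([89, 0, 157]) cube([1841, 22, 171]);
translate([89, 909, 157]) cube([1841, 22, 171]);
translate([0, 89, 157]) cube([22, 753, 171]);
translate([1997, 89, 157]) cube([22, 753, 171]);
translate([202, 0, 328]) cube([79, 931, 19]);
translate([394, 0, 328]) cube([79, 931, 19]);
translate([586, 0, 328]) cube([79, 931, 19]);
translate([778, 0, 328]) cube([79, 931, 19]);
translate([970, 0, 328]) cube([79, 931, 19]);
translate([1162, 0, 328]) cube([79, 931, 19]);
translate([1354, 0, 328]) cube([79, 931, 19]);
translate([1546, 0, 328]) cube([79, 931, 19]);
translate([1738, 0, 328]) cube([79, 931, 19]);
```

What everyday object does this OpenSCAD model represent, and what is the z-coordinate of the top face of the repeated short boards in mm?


A bed frame. The slat-top height is 347 mm.

Four posts, four rails, and a row of slats — a bed frame. Slats sit on the rails at z = 157 + 171 = 328; with slat thickness 19, the top is 347 mm.


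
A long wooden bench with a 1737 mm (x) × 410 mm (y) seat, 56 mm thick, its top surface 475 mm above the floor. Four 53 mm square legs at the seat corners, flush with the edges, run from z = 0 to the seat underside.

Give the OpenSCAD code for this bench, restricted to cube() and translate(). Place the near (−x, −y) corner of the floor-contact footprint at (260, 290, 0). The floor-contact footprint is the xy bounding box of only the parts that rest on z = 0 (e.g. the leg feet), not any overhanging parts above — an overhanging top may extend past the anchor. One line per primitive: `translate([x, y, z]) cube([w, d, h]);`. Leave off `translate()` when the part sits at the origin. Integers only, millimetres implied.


translate([260, 290, 419]) cube([1737, 410, 56]);
translate([260, 290, 0]) cube([53, 53, 419]);
translate([260, 647, 0]) cube([53, 53, 419]);
translate([1944, 290, 0]) cube([53, 53, 419]);
translate([1944, 647, 0]) cube([53, 53, 419]);


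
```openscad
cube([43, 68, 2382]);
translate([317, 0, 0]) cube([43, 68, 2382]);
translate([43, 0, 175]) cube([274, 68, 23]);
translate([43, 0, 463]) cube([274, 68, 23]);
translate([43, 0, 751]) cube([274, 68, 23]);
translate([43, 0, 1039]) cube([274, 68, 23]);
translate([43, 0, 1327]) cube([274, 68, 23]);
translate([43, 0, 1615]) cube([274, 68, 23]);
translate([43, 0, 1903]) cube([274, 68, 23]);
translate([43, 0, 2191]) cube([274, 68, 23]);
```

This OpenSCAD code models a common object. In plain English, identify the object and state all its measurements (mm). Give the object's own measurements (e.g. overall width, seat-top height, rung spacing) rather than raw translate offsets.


A straight ladder. Two 43×68 mm vertical rails, 2382 mm tall, stand 360 mm apart (outside-to-outside) with their front faces coplanar on the −y side. 8 rungs, each 68 mm deep and 23 mm tall, span between the inner faces of the rails, front faces flush with the rails. The lowest rung's underside is at z = 175 mm and rungs are spaced 288 mm apart (underside to underside).


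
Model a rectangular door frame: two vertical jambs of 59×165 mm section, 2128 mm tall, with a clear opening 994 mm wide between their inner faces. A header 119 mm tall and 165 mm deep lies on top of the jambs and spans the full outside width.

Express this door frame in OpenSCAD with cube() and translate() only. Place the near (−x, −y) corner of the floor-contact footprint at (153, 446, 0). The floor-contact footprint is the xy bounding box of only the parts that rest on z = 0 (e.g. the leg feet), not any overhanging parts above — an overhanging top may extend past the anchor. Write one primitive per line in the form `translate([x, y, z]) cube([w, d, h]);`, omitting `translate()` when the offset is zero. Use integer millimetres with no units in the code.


translate([153, 446, 0]) cube([59, 165, 2128]);
translate([1206, 446, 0]) cube([59, 165, 2128]);
translate([153, 446, 2128]) cube([1112, 165, 119]);


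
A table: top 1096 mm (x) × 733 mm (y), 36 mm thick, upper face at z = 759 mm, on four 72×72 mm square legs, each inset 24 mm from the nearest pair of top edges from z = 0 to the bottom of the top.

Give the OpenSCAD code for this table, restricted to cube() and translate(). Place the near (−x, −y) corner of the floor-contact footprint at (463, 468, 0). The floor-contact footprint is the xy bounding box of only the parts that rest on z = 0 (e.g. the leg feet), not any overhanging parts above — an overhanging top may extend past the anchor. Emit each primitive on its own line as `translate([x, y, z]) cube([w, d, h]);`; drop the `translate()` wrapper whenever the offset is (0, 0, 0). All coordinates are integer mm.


translate([439, 444, 723]) cube([1096, 733, 36]);
translate([463, 468, 0]) cube([72, 72, 723]);
translate([1439, 468, 0]) cube([72, 72, 723]);
translate([463, 1081, 0]) cube([72, 72, 723]);
translate([1439, 1081, 0]) cube([72, 72, 723]);


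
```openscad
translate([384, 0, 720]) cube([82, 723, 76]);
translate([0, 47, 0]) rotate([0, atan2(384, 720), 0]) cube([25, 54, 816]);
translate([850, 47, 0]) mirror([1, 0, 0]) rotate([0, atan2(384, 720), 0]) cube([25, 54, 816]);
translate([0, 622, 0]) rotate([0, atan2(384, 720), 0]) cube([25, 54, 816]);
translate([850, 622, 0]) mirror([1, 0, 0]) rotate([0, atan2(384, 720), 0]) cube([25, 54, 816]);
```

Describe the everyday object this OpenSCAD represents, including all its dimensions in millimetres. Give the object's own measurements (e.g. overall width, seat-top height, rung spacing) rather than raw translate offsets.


A sawhorse. A 82×723×76 mm beam (x, y, z) sits on two A-frame leg pairs. Each pair is two raked legs of 25×54 mm section (54 mm along y) splaying symmetrically in x. Each leg rises 720 mm vertically over 384 mm of horizontal reach and is 816 mm long along its own axis. Every leg's outer bottom edge rests on the floor and its outer top edge meets a bottom edge of the beam — the left legs (tilting toward +x) meet the beam's −x bottom edge, the right legs (their mirror images, tilting toward −x) meet its +x bottom edge — so the leg tops tuck under the beam, the beam's underside is 720 mm above the floor, and the feet are 850 mm apart outside-to-outside with the beam centred between them. The two leg pairs are set in 47 mm from either end of the beam.


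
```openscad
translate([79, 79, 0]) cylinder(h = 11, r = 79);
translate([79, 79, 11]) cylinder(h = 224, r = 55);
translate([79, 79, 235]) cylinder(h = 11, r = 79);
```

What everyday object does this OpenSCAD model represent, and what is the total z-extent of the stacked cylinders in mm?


A spool. The overall height is 246 mm.

Three coaxial cylinders, large–small–large — a spool. Two 11 mm flanges and a 224 mm core give 11 + 224 + 11 = 246 mm.


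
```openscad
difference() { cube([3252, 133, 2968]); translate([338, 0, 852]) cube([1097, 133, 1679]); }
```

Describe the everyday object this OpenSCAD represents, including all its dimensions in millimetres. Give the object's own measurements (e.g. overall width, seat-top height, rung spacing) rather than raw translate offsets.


A wall 3252 mm long (x), 133 mm thick (y), 2968 mm tall, with a rectangular window opening cut through it. The opening is 1097 mm wide and 1679 mm tall; its sill is at z = 852 mm and its near (−x) edge is 338 mm from the wall's −x end. The opening passes through the full wall thickness.


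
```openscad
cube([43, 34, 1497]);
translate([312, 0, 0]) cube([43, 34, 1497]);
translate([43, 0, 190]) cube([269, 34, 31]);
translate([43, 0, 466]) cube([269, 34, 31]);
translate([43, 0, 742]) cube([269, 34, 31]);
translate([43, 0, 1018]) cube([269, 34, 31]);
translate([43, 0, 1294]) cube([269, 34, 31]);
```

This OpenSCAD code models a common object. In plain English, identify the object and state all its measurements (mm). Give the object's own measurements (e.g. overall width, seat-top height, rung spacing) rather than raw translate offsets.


A straight ladder. Two 43×34 mm vertical rails, 1497 mm tall, stand 355 mm apart (outside-to-outside) with their front faces coplanar on the −y side. 5 rungs, each 34 mm deep and 31 mm tall, span between the inner faces of the rails, front faces flush with the rails. The lowest rung's underside is at z = 190 mm and rungs are spaced 276 mm apart (underside to underside).


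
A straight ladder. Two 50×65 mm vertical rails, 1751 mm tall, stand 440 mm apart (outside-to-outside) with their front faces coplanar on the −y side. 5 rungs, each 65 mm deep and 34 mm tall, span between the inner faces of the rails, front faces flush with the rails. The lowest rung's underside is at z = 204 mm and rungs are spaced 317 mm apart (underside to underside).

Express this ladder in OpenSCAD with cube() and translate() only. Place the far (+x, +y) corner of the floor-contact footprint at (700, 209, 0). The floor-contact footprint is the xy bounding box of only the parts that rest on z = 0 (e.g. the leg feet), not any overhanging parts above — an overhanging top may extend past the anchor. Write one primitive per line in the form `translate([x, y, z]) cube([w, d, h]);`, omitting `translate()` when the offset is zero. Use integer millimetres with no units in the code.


translate([260, 144, 0]) cube([50, 65, 1751]);
translate([650, 144, 0]) cube([50, 65, 1751]);
translate([310, 144, 204]) cube([340, 65, 34]);
translate([310, 144, 521]) cube([340, 65, 34]);
translate([310, 144, 838]) cube([340, 65, 34]);
translate([310, 144, 1155]) cube([340, 65, 34]);
translate([310, 144, 1472]) cube([340, 65, 34]);


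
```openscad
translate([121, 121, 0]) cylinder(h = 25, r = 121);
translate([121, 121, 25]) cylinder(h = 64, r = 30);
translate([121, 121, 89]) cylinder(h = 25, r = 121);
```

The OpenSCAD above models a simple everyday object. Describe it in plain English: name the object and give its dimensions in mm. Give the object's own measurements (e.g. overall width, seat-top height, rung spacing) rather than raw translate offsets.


A spool: two coaxial disc flanges of radius 121 mm and thickness 25 mm, joined by a core cylinder of radius 30 mm and height 64 mm. The lower flange rests on z = 0 and the three cylinders share a vertical axis.


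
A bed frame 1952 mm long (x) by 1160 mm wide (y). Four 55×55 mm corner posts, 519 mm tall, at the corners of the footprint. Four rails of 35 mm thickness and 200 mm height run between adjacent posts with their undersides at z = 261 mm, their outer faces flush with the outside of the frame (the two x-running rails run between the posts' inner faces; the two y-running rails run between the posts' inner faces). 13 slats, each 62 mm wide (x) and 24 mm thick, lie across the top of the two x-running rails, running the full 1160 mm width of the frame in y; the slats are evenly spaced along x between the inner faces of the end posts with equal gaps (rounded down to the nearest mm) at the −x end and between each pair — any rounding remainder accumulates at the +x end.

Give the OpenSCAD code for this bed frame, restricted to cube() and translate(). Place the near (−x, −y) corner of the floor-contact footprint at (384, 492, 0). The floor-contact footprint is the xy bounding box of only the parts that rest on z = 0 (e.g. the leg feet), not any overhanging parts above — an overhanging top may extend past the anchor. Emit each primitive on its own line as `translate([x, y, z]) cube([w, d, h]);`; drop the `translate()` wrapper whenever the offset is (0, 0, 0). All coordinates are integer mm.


// slat z = rail_z + rail_h = 261 + 200 = 461
// slat gap = ⌊(1842 − 13·62) / 14⌋ = 74
translate([384, 492, 0]) cube([55, 55, 519]);
translate([384, 1597, 0]) cube([55, 55, 519]);
translate([2281, 492, 0]) cube([55, 55, 519]);
translate([2281, 1597, 0]) cube([55, 55, 519]);
translate([439, 492, 261]) cube([1842, 35, 200]);
translate([439, 1617, 261]) cube([1842, 35, 200]);
translate([384, 547, 261]) cube([35, 1050, 200]);
translate([2301, 547, 261]) cube([35, 1050, 200]);
translate([513, 492, 461]) cube([62, 1160, 24]);
translate([649, 492, 461]) cube([62, 1160, 24]);
translate([785, 492, 461]) cube([62, 1160, 24]);
translate([921, 492, 461]) cube([62, 1160, 24]);
translate([1057, 492, 461]) cube([62, 1160, 24]);
translate([1193, 492, 461]) cube([62, 1160, 24]);
translate([1329, 492, 461]) cube([62, 1160, 24]);
translate([1465, 492, 461]) cube([62, 1160, 24]);
translate([1601, 492, 461]) cube([62, 1160, 24]);
translate([1737, 492, 461]) cube([62, 1160, 24]);
translate([1873, 492, 461]) cube([62, 1160, 24]);
translate([2009, 492, 461]) cube([62, 1160, 24]);
translate([2145, 492, 461]) cube([62, 1160, 24]);


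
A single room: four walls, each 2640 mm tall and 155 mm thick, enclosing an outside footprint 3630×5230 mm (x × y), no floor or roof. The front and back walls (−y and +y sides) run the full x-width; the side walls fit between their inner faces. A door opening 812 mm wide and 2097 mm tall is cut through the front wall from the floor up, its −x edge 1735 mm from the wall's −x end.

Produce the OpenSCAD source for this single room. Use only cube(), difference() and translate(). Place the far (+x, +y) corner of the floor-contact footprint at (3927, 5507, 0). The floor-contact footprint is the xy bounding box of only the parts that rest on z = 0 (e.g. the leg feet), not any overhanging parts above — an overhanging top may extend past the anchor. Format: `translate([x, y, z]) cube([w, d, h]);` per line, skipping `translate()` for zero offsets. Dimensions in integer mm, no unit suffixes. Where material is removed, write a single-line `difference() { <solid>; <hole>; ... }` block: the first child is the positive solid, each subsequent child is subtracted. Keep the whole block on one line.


difference() { translate([297, 277, 0]) cube([3630, 155, 2640]); translate([2032, 277, 0]) cube([812, 155, 2097]); }
translate([297, 5352, 0]) cube([3630, 155, 2640]);
translate([297, 432, 0]) cube([155, 4920, 2640]);
translate([3772, 432, 0]) cube([155, 4920, 2640]);


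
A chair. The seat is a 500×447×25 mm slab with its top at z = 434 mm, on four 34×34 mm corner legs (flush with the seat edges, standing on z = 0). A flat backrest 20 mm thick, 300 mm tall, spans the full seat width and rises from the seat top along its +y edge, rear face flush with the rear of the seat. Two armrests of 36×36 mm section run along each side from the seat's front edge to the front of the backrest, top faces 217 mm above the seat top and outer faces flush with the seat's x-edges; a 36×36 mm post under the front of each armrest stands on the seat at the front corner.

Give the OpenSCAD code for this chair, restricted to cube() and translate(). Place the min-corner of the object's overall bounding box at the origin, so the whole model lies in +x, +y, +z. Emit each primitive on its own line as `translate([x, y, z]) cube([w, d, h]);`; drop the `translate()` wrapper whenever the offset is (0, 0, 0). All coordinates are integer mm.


translate([0, 0, 409]) cube([500, 447, 25]);
cube([34, 34, 409]);
translate([466, 0, 0]) cube([34, 34, 409]);
translate([0, 413, 0]) cube([34, 34, 409]);
translate([466, 413, 0]) cube([34, 34, 409]);
translate([0, 427, 434]) cube([500, 20, 300]);
translate([0, 0, 615]) cube([36, 427, 36]);
translate([464, 0, 615]) cube([36, 427, 36]);
translate([0, 0, 434]) cube([36, 36, 181]);
translate([464, 0, 434]) cube([36, 36, 181]);


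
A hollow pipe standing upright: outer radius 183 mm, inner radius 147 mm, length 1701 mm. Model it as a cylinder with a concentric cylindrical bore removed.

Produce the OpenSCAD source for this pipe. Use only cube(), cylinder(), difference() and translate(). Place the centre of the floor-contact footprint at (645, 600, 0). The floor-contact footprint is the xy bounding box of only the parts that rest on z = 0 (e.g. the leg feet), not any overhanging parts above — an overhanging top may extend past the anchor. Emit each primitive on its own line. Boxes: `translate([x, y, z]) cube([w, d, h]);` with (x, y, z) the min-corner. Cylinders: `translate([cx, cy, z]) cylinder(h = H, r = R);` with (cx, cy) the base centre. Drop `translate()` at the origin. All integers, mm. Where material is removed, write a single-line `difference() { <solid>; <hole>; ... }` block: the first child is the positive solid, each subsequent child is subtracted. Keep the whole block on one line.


difference() { translate([645, 600, 0]) cylinder(h = 1701, r = 183); translate([645, 600, 0]) cylinder(h = 1701, r = 147); }
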